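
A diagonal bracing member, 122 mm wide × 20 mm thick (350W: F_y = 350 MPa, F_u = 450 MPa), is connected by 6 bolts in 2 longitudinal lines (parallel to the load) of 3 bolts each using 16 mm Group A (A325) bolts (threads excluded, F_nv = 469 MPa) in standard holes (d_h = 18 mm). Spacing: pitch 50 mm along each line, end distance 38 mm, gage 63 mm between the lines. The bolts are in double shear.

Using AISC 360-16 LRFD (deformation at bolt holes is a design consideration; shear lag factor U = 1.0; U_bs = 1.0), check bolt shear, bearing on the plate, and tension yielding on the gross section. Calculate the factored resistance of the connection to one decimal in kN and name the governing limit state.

Bolt shear: A_b = π(16)²/4 = 201.06 mm². φR_n = 0.75 × 469 × 201.06 × 6 × 2 = 848.7 kN.
Bearing (20 mm plate, F_u = 450 MPa): end bolts L_c = 38 − 18/2 = 29, R_n = min(1.2×29×20×450, 2.4×16×20×450) = 313.2 kN/bolt; interior L_c = 50 − 18 = 32, R_n = 345.6 kN/bolt. φR_n = 0.75 × (2×313.2 + 4×345.6) = 1506.6 kN.
Tension yield (gross): A_g = 122×20 = 2440 mm². φR_n = 0.90 × 350 × 2440 = 768.6 kN.
Governing: min(848.7, 1506.6, 768.6) = 768.6 kN → gross-section yield.

768.6 kN (gross-section yield governs)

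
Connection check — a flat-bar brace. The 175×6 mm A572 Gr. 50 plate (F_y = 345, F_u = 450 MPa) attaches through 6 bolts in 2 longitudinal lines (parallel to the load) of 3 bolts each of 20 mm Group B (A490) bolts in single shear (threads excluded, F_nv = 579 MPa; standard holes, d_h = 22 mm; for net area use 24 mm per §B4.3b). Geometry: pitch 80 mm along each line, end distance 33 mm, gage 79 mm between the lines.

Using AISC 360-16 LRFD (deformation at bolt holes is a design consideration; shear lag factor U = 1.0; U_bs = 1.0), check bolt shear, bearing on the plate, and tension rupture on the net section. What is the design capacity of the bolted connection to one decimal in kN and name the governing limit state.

257.2 kN (net-section rupture governs)

Bolt shear: A_b = π(20)²/4 = 314.16 mm². φR_n = 0.75 × 579 × 314.16 × 6 × 1 = 818.5 kN.
Bearing (6 mm plate, F_u = 450 MPa): end bolts L_c = 33 − 22/2 = 22, R_n = min(1.2×22×6×450, 2.4×20×6×450) = 71.28 kN/bolt; interior L_c = 80 − 22 = 58, R_n = 129.6 kN/bolt. φR_n = 0.75 × (2×71.28 + 4×129.6) = 495.7 kN.
Tension rupture (net): A_n = (175 − 2×24)×6 = 762 mm² (U = 1.0, A_e = A_n). φR_n = 0.75 × 450 × 762 = 257.2 kN.
Governing: min(818.5, 495.7, 257.2) = 257.2 kN → net-section rupture.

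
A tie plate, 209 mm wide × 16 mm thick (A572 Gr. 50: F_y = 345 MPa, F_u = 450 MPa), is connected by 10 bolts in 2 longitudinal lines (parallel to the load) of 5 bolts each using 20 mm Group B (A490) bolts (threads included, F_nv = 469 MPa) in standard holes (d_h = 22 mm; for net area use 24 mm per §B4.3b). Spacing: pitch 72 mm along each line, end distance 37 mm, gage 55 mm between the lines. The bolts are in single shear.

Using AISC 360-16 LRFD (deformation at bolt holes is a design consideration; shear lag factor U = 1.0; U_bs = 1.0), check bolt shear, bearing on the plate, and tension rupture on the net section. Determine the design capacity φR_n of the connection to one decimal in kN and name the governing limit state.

Bolt shear: A_b = π(20)²/4 = 314.16 mm². φR_n = 0.75 × 469 × 314.16 × 10 × 1 = 1105.1 kN.
Bearing (16 mm plate, F_u = 450 MPa): end bolts L_c = 37 − 22/2 = 26, R_n = min(1.2×26×16×450, 2.4×20×16×450) = 224.64 kN/bolt; interior L_c = 72 − 22 = 50, R_n = 345.6 kN/bolt. φR_n = 0.75 × (2×224.64 + 8×345.6) = 2410.6 kN.
Tension rupture (net): A_n = (209 − 2×24)×16 = 2576 mm² (U = 1.0, A_e = A_n). φR_n = 0.75 × 450 × 2576 = 869.4 kN.
Governing: min(1105.1, 2410.6, 869.4) = 869.4 kN → net-section rupture.

869.4 kN (net-section rupture governs)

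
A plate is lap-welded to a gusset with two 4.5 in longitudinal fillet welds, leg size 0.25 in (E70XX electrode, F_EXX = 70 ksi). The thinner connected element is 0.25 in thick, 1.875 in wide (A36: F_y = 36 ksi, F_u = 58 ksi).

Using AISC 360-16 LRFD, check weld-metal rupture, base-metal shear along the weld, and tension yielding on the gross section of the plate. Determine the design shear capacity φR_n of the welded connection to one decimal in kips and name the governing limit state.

Weld metal: throat = 0.707×0.25 = 0.17675 in, L = 2×4.5 = 9 in. φR_n = 0.75 × 0.6 × 70 × 0.17675 × 9 = 50.1 kips.
Base metal shear (0.25 in plate): yield φR_n = 1.0×0.6×36×0.25×9 = 48.6 kips; rupture φR_n = 0.75×0.6×58×0.25×9 = 58.7 kips; take 48.6 kips (yield).
Tension yield (gross): A_g = 1.875×0.25 = 0.46875 in². φR_n = 0.90 × 36 × 0.46875 = 15.2 kips.
Governing: min(50.1, 48.6, 15.2) = 15.2 kips → gross-section yield.

15.2 kips (gross-section yield governs)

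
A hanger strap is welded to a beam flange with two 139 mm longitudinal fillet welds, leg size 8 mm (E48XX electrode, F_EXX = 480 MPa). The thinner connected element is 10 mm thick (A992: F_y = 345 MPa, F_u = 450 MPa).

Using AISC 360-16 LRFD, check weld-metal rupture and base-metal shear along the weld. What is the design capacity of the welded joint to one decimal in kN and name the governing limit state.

Weld metal: throat = 0.707×8 = 5.656 mm, L = 2×139 = 278 mm. φR_n = 0.75 × 0.6 × 480 × 5.656 × 278 = 339.6 kN.
Base metal shear (10 mm plate): yield φR_n = 1.0×0.6×345×10×278 = 575.5 kN; rupture φR_n = 0.75×0.6×450×10×278 = 563.0 kN; take 563.0 kN (rupture).
Governing: min(339.6, 563.0) = 339.6 kN → weld metal.

339.6 kN (weld metal governs)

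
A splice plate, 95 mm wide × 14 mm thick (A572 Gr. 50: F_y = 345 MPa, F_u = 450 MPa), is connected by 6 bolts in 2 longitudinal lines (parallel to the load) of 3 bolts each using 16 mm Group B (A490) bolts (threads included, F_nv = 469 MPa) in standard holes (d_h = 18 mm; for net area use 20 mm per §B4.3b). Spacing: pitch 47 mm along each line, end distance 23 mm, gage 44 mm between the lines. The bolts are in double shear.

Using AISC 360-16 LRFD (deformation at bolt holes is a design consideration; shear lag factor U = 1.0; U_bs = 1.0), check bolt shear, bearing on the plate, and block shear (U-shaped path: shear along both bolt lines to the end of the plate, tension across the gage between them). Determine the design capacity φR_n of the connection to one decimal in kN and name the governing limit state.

493.3 kN (block shear governs)

Bolt shear: A_b = π(16)²/4 = 201.06 mm². φR_n = 0.75 × 469 × 201.06 × 6 × 2 = 848.7 kN.
Bearing (14 mm plate, F_u = 450 MPa): end bolts L_c = 23 − 18/2 = 14, R_n = min(1.2×14×14×450, 2.4×16×14×450) = 105.84 kN/bolt; interior L_c = 47 − 18 = 29, R_n = 219.24 kN/bolt. φR_n = 0.75 × (2×105.84 + 4×219.24) = 816.5 kN.
Block shear: shear path 2×[23+2×47] = 2×117 mm, A_gv = 3276, A_nv = 2×(117 − 2.5×20)×14 = 1876 mm²; tension across gage: (44 − 1×20)×14 = 336 mm². R_n = min(0.6×450×1876, 0.6×345×3276) + 1.0×450×336 = min(506.52, 678.13) + 151.2 = 657.72 kN. φR_n = 0.75 × 657.72 = 493.3 kN.
Governing: min(848.7, 816.5, 493.3) = 493.3 kN → block shear.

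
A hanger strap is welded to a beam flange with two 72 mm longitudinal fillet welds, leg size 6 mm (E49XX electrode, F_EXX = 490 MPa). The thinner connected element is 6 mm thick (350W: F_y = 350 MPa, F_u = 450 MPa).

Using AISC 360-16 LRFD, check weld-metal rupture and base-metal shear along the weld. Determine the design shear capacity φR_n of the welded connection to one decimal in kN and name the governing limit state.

Weld metal: throat = 0.707×6 = 4.242 mm, L = 2×72 = 144 mm. φR_n = 0.75 × 0.6 × 490 × 4.242 × 144 = 134.7 kN.
Base metal shear (6 mm plate): yield φR_n = 1.0×0.6×350×6×144 = 181.4 kN; rupture φR_n = 0.75×0.6×450×6×144 = 175.0 kN; take 175.0 kN (rupture).
Governing: min(134.7, 175.0) = 134.7 kN → weld metal.

134.7 kN (weld metal governs)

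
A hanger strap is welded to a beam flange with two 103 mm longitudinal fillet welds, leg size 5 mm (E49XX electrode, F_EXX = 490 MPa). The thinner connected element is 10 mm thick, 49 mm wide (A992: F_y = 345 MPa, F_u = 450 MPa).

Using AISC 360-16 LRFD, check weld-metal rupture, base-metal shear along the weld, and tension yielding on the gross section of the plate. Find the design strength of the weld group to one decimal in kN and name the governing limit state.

Weld metal: throat = 0.707×5 = 3.535 mm, L = 2×103 = 206 mm. φR_n = 0.75 × 0.6 × 490 × 3.535 × 206 = 160.6 kN.
Base metal shear (10 mm plate): yield φR_n = 1.0×0.6×345×10×206 = 426.4 kN; rupture φR_n = 0.75×0.6×450×10×206 = 417.2 kN; take 417.2 kN (rupture).
Tension yield (gross): A_g = 49×10 = 490 mm². φR_n = 0.90 × 345 × 490 = 152.1 kN.
Governing: min(160.6, 417.2, 152.1) = 152.1 kN → gross-section yield.

152.1 kN (gross-section yield governs)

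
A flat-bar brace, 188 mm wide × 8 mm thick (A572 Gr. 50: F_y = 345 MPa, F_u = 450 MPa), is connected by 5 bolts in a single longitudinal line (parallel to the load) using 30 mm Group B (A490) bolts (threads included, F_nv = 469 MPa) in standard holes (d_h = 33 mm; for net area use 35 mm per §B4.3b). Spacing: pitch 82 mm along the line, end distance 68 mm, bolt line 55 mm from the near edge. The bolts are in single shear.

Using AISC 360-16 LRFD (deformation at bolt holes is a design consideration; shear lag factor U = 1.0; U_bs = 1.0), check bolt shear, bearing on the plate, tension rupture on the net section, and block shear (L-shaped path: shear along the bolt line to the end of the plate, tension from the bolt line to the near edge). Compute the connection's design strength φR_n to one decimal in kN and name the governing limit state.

Bolt shear: A_b = π(30)²/4 = 706.86 mm². φR_n = 0.75 × 469 × 706.86 × 5 × 1 = 1243.2 kN.
Bearing (8 mm plate, F_u = 450 MPa): end bolts L_c = 68 − 33/2 = 51.5, R_n = min(1.2×51.5×8×450, 2.4×30×8×450) = 222.48 kN/bolt; interior L_c = 82 − 33 = 49, R_n = 211.68 kN/bolt. φR_n = 0.75 × (1×222.48 + 4×211.68) = 801.9 kN.
Tension rupture (net): A_n = (188 − 1×35)×8 = 1224 mm² (U = 1.0, A_e = A_n). φR_n = 0.75 × 450 × 1224 = 413.1 kN.
Block shear: shear path 1×[68+4×82] = 1×396 mm, A_gv = 3168, A_nv = 1×(396 − 4.5×35)×8 = 1908 mm²; tension to near edge: (55 − 0.5×35)×8 = 300 mm². R_n = min(0.6×450×1908, 0.6×345×3168) + 1.0×450×300 = min(515.16, 655.78) + 135 = 650.16 kN. φR_n = 0.75 × 650.16 = 487.6 kN.
Governing: min(1243.2, 801.9, 413.1, 487.6) = 413.1 kN → net-section rupture.

413.1 kN (net-section rupture governs)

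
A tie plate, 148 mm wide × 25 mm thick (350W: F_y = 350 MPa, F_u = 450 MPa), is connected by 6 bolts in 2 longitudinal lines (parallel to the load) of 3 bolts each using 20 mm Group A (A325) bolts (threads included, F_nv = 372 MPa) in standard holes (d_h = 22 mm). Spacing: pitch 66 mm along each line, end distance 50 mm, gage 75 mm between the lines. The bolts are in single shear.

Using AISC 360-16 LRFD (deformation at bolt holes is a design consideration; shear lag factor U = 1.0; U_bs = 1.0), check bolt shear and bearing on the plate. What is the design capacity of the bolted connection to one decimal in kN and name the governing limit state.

525.9 kN (bolt shear governs)

Bolt shear: A_b = π(20)²/4 = 314.16 mm². φR_n = 0.75 × 372 × 314.16 × 6 × 1 = 525.9 kN.
Bearing (25 mm plate, F_u = 450 MPa): end bolts L_c = 50 − 22/2 = 39, R_n = min(1.2×39×25×450, 2.4×20×25×450) = 526.5 kN/bolt; interior L_c = 66 − 22 = 44, R_n = 540 kN/bolt. φR_n = 0.75 × (2×526.5 + 4×540) = 2409.8 kN.
Governing: min(525.9, 2409.8) = 525.9 kN → bolt shear.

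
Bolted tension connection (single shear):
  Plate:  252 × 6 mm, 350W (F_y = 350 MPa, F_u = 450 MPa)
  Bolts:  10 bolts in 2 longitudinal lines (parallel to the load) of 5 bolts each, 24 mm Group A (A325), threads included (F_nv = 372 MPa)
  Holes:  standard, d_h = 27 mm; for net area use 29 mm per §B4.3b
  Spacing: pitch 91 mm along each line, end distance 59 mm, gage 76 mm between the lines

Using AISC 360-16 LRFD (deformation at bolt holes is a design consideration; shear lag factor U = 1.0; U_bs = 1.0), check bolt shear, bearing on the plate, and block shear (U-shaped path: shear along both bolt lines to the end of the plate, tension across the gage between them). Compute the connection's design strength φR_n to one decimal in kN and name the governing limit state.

Bolt shear: A_b = π(24)²/4 = 452.39 mm². φR_n = 0.75 × 372 × 452.39 × 10 × 1 = 1262.2 kN.
Bearing (6 mm plate, F_u = 450 MPa): end bolts L_c = 59 − 27/2 = 45.5, R_n = min(1.2×45.5×6×450, 2.4×24×6×450) = 147.42 kN/bolt; interior L_c = 91 − 27 = 64, R_n = 155.52 kN/bolt. φR_n = 0.75 × (2×147.42 + 8×155.52) = 1154.3 kN.
Block shear: shear path 2×[59+4×91] = 2×423 mm, A_gv = 5076, A_nv = 2×(423 − 4.5×29)×6 = 3510 mm²; tension across gage: (76 − 1×29)×6 = 282 mm². R_n = min(0.6×450×3510, 0.6×350×5076) + 1.0×450×282 = min(947.7, 1066) + 126.9 = 1074.6 kN. φR_n = 0.75 × 1074.6 = 806.0 kN.
Governing: min(1262.2, 1154.3, 806.0) = 806.0 kN → block shear.

806.0 kN (block shear governs)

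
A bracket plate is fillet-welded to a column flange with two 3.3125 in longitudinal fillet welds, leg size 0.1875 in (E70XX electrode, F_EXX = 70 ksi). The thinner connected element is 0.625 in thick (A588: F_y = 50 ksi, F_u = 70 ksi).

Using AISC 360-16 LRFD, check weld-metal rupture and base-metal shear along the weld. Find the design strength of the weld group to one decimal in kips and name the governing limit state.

Weld metal: throat = 0.707×0.1875 = 0.13256 in, L = 2×3.3125 = 6.625 in. φR_n = 0.75 × 0.6 × 70 × 0.13256 × 6.625 = 27.7 kips.
Base metal shear (0.625 in plate): yield φR_n = 1.0×0.6×50×0.625×6.625 = 124.2 kips; rupture φR_n = 0.75×0.6×70×0.625×6.625 = 130.4 kips; take 124.2 kips (yield).
Governing: min(27.7, 124.2) = 27.7 kips → weld metal.

27.7 kips (weld metal governs)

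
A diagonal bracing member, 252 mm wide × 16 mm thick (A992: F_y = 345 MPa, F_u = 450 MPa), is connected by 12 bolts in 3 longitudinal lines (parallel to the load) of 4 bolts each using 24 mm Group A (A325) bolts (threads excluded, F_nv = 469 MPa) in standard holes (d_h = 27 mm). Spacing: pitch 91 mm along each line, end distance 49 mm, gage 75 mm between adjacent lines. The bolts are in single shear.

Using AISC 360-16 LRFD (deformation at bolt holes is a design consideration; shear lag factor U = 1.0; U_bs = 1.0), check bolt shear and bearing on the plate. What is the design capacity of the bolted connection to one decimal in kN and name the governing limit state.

1909.5 kN (bolt shear governs)

Bolt shear: A_b = π(24)²/4 = 452.39 mm². φR_n = 0.75 × 469 × 452.39 × 12 × 1 = 1909.5 kN.
Bearing (16 mm plate, F_u = 450 MPa): end bolts L_c = 49 − 27/2 = 35.5, R_n = min(1.2×35.5×16×450, 2.4×24×16×450) = 306.72 kN/bolt; interior L_c = 91 − 27 = 64, R_n = 414.72 kN/bolt. φR_n = 0.75 × (3×306.72 + 9×414.72) = 3489.5 kN.
Governing: min(1909.5, 3489.5) = 1909.5 kN → bolt shear.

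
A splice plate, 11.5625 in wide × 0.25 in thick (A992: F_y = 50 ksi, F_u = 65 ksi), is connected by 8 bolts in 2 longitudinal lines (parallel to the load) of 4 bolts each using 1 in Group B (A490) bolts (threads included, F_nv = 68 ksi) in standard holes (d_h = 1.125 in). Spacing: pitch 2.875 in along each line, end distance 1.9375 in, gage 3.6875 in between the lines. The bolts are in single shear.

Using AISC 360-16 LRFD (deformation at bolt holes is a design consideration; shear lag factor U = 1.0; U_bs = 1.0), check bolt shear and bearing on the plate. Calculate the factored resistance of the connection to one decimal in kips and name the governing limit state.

Bolt shear: A_b = π(1)²/4 = 0.7854 in². φR_n = 0.75 × 68 × 0.7854 × 8 × 1 = 320.4 kips.
Bearing (0.25 in plate, F_u = 65 ksi): end bolts L_c = 1.9375 − 1.125/2 = 1.375, R_n = min(1.2×1.375×0.25×65, 2.4×1×0.25×65) = 26.813 kips/bolt; interior L_c = 2.875 − 1.125 = 1.75, R_n = 34.125 kips/bolt. φR_n = 0.75 × (2×26.813 + 6×34.125) = 193.8 kips.
Governing: min(320.4, 193.8) = 193.8 kips → bearing.

193.8 kips (bearing governs)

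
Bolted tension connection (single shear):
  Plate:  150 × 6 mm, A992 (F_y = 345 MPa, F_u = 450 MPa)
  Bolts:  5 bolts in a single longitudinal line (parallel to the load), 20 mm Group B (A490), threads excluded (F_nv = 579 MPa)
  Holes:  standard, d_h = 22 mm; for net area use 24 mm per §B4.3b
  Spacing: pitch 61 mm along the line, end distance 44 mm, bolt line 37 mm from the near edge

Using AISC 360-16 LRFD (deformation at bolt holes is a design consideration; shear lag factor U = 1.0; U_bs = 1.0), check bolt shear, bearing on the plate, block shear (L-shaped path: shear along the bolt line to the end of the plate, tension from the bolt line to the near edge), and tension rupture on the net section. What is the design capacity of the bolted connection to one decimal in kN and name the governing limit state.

Bolt shear: A_b = π(20)²/4 = 314.16 mm². φR_n = 0.75 × 579 × 314.16 × 5 × 1 = 682.1 kN.
Bearing (6 mm plate, F_u = 450 MPa): end bolts L_c = 44 − 22/2 = 33, R_n = min(1.2×33×6×450, 2.4×20×6×450) = 106.92 kN/bolt; interior L_c = 61 − 22 = 39, R_n = 126.36 kN/bolt. φR_n = 0.75 × (1×106.92 + 4×126.36) = 459.3 kN.
Block shear: shear path 1×[44+4×61] = 1×288 mm, A_gv = 1728, A_nv = 1×(288 − 4.5×24)×6 = 1080 mm²; tension to near edge: (37 − 0.5×24)×6 = 150 mm². R_n = min(0.6×450×1080, 0.6×345×1728) + 1.0×450×150 = min(291.6, 357.7) + 67.5 = 359.1 kN. φR_n = 0.75 × 359.1 = 269.3 kN.
Tension rupture (net): A_n = (150 − 1×24)×6 = 756 mm² (U = 1.0, A_e = A_n). φR_n = 0.75 × 450 × 756 = 255.2 kN.
Governing: min(682.1, 459.3, 269.3, 255.2) = 255.2 kN → net-section rupture.

255.2 kN (net-section rupture governs)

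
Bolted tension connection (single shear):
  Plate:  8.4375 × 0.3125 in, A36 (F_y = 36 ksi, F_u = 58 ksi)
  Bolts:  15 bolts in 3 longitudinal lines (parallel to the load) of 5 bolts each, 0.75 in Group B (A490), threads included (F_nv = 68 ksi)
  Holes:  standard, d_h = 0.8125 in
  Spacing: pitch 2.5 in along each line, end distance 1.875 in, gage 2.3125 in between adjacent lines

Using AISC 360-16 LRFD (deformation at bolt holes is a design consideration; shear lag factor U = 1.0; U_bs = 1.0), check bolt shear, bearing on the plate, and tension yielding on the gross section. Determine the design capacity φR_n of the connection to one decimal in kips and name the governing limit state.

Bolt shear: A_b = π(0.75)²/4 = 0.44179 in². φR_n = 0.75 × 68 × 0.44179 × 15 × 1 = 338.0 kips.
Bearing (0.3125 in plate, F_u = 58 ksi): end bolts L_c = 1.875 − 0.8125/2 = 1.46875, R_n = min(1.2×1.46875×0.3125×58, 2.4×0.75×0.3125×58) = 31.945 kips/bolt; interior L_c = 2.5 − 0.8125 = 1.6875, R_n = 32.625 kips/bolt. φR_n = 0.75 × (3×31.945 + 12×32.625) = 365.5 kips.
Tension yield (gross): A_g = 8.4375×0.3125 = 2.6367 in². φR_n = 0.90 × 36 × 2.6367 = 85.4 kips.
Governing: min(338.0, 365.5, 85.4) = 85.4 kips → gross-section yield.

85.4 kips (gross-section yield governs)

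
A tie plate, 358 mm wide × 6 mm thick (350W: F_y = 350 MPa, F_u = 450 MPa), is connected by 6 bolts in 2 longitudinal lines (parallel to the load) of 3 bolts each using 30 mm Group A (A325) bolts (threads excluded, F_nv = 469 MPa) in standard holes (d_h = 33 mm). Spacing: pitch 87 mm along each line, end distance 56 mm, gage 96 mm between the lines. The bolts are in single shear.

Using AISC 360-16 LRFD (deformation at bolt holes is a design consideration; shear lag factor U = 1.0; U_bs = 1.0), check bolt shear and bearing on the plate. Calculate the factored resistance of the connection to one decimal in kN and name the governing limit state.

Bolt shear: A_b = π(30)²/4 = 706.86 mm². φR_n = 0.75 × 469 × 706.86 × 6 × 1 = 1491.8 kN.
Bearing (6 mm plate, F_u = 450 MPa): end bolts L_c = 56 − 33/2 = 39.5, R_n = min(1.2×39.5×6×450, 2.4×30×6×450) = 127.98 kN/bolt; interior L_c = 87 − 33 = 54, R_n = 174.96 kN/bolt. φR_n = 0.75 × (2×127.98 + 4×174.96) = 716.9 kN.
Governing: min(1491.8, 716.9) = 716.9 kN → bearing.

716.9 kN (bearing governs)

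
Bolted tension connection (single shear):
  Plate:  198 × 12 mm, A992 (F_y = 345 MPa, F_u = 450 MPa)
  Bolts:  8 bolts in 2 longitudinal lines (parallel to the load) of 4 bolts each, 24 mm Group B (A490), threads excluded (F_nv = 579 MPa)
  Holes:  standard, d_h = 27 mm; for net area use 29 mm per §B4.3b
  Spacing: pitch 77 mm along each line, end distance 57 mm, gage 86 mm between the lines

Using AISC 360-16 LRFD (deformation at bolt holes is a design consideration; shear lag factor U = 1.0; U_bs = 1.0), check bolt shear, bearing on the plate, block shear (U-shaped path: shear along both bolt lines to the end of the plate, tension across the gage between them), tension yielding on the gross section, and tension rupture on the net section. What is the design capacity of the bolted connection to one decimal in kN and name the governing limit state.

Bolt shear: A_b = π(24)²/4 = 452.39 mm². φR_n = 0.75 × 579 × 452.39 × 8 × 1 = 1571.6 kN.
Bearing (12 mm plate, F_u = 450 MPa): end bolts L_c = 57 − 27/2 = 43.5, R_n = min(1.2×43.5×12×450, 2.4×24×12×450) = 281.88 kN/bolt; interior L_c = 77 − 27 = 50, R_n = 311.04 kN/bolt. φR_n = 0.75 × (2×281.88 + 6×311.04) = 1822.5 kN.
Block shear: shear path 2×[57+3×77] = 2×288 mm, A_gv = 6912, A_nv = 2×(288 − 3.5×29)×12 = 4476 mm²; tension across gage: (86 − 1×29)×12 = 684 mm². R_n = min(0.6×450×4476, 0.6×345×6912) + 1.0×450×684 = min(1208.5, 1430.8) + 307.8 = 1516.3 kN. φR_n = 0.75 × 1516.3 = 1137.2 kN.
Tension yield (gross): A_g = 198×12 = 2376 mm². φR_n = 0.90 × 345 × 2376 = 737.7 kN.
Tension rupture (net): A_n = (198 − 2×29)×12 = 1680 mm² (U = 1.0, A_e = A_n). φR_n = 0.75 × 450 × 1680 = 567.0 kN.
Governing: min(1571.6, 1822.5, 1137.2, 737.7, 567.0) = 567.0 kN → net-section rupture.

567.0 kN (net-section rupture governs)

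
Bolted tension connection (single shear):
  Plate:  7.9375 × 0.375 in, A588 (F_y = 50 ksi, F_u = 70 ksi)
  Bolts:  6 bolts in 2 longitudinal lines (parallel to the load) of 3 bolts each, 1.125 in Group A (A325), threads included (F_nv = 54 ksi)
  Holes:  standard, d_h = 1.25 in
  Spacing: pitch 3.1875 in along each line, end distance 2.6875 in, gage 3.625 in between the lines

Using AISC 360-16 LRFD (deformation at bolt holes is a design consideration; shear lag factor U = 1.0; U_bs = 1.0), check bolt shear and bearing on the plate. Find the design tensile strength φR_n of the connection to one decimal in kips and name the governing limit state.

Bolt shear: A_b = π(1.125)²/4 = 0.99402 in². φR_n = 0.75 × 54 × 0.99402 × 6 × 1 = 241.5 kips.
Bearing (0.375 in plate, F_u = 70 ksi): end bolts L_c = 2.6875 − 1.25/2 = 2.0625, R_n = min(1.2×2.0625×0.375×70, 2.4×1.125×0.375×70) = 64.969 kips/bolt; interior L_c = 3.1875 − 1.25 = 1.9375, R_n = 61.031 kips/bolt. φR_n = 0.75 × (2×64.969 + 4×61.031) = 280.5 kips.
Governing: min(241.5, 280.5) = 241.5 kips → bolt shear.

241.5 kips (bolt shear governs)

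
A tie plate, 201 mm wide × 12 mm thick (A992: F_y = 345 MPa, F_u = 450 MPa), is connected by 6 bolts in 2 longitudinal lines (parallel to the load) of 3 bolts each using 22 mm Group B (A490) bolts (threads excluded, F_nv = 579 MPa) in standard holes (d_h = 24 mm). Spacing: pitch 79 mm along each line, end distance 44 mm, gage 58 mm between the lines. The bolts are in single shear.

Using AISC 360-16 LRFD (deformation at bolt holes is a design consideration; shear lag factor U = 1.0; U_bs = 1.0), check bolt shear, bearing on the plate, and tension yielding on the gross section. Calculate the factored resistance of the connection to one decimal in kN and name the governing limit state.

Bolt shear: A_b = π(22)²/4 = 380.13 mm². φR_n = 0.75 × 579 × 380.13 × 6 × 1 = 990.4 kN.
Bearing (12 mm plate, F_u = 450 MPa): end bolts L_c = 44 − 24/2 = 32, R_n = min(1.2×32×12×450, 2.4×22×12×450) = 207.36 kN/bolt; interior L_c = 79 − 24 = 55, R_n = 285.12 kN/bolt. φR_n = 0.75 × (2×207.36 + 4×285.12) = 1166.4 kN.
Tension yield (gross): A_g = 201×12 = 2412 mm². φR_n = 0.90 × 345 × 2412 = 748.9 kN.
Governing: min(990.4, 1166.4, 748.9) = 748.9 kN → gross-section yield.

748.9 kN (gross-section yield governs)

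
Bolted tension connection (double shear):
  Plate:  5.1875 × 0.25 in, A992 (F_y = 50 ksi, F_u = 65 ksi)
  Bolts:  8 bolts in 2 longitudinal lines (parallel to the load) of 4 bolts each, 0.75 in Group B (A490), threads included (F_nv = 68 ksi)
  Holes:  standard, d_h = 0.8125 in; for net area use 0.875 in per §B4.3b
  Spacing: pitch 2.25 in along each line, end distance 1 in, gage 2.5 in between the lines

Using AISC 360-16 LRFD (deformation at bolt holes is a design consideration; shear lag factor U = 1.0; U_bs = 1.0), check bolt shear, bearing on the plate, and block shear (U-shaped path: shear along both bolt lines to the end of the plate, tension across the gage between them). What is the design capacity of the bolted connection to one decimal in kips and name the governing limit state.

Bolt shear: A_b = π(0.75)²/4 = 0.44179 in². φR_n = 0.75 × 68 × 0.44179 × 8 × 2 = 360.5 kips.
Bearing (0.25 in plate, F_u = 65 ksi): end bolts L_c = 1 − 0.8125/2 = 0.59375, R_n = min(1.2×0.59375×0.25×65, 2.4×0.75×0.25×65) = 11.578 kips/bolt; interior L_c = 2.25 − 0.8125 = 1.4375, R_n = 28.031 kips/bolt. φR_n = 0.75 × (2×11.578 + 6×28.031) = 143.5 kips.
Block shear: shear path 2×[1+3×2.25] = 2×7.75 in, A_gv = 3.875, A_nv = 2×(7.75 − 3.5×0.875)×0.25 = 2.3438 in²; tension across gage: (2.5 − 1×0.875)×0.25 = 0.40625 in². R_n = min(0.6×65×2.3438, 0.6×50×3.875) + 1.0×65×0.40625 = min(91.408, 116.25) + 26.406 = 117.81 kips. φR_n = 0.75 × 117.81 = 88.4 kips.
Governing: min(360.5, 143.5, 88.4) = 88.4 kips → block shear.

88.4 kips (block shear governs)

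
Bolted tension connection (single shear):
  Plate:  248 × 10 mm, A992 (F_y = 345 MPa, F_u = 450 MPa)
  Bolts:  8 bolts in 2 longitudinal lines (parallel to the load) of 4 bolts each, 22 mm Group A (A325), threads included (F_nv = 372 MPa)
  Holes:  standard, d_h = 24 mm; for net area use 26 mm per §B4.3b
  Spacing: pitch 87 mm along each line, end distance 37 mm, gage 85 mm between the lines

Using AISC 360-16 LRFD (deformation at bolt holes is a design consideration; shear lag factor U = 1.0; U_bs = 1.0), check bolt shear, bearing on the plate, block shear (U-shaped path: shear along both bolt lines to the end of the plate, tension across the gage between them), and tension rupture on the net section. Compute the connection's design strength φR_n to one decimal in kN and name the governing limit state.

661.5 kN (net-section rupture governs)

Bolt shear: A_b = π(22)²/4 = 380.13 mm². φR_n = 0.75 × 372 × 380.13 × 8 × 1 = 848.5 kN.
Bearing (10 mm plate, F_u = 450 MPa): end bolts L_c = 37 − 24/2 = 25, R_n = min(1.2×25×10×450, 2.4×22×10×450) = 135 kN/bolt; interior L_c = 87 − 24 = 63, R_n = 237.6 kN/bolt. φR_n = 0.75 × (2×135 + 6×237.6) = 1271.7 kN.
Block shear: shear path 2×[37+3×87] = 2×298 mm, A_gv = 5960, A_nv = 2×(298 − 3.5×26)×10 = 4140 mm²; tension across gage: (85 − 1×26)×10 = 590 mm². R_n = min(0.6×450×4140, 0.6×345×5960) + 1.0×450×590 = min(1117.8, 1233.7) + 265.5 = 1383.3 kN. φR_n = 0.75 × 1383.3 = 1037.5 kN.
Tension rupture (net): A_n = (248 − 2×26)×10 = 1960 mm² (U = 1.0, A_e = A_n). φR_n = 0.75 × 450 × 1960 = 661.5 kN.
Governing: min(848.5, 1271.7, 1037.5, 661.5) = 661.5 kN → net-section rupture.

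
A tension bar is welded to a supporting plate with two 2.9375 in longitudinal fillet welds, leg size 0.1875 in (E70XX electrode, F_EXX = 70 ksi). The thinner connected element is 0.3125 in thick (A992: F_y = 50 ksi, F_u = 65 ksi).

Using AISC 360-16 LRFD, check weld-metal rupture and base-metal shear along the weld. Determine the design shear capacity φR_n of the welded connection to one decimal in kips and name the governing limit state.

24.5 kips (weld metal governs)

Weld metal: throat = 0.707×0.1875 = 0.13256 in, L = 2×2.9375 = 5.875 in. φR_n = 0.75 × 0.6 × 70 × 0.13256 × 5.875 = 24.5 kips.
Base metal shear (0.3125 in plate): yield φR_n = 1.0×0.6×50×0.3125×5.875 = 55.1 kips; rupture φR_n = 0.75×0.6×65×0.3125×5.875 = 53.7 kips; take 53.7 kips (rupture).
Governing: min(24.5, 53.7) = 24.5 kips → weld metal.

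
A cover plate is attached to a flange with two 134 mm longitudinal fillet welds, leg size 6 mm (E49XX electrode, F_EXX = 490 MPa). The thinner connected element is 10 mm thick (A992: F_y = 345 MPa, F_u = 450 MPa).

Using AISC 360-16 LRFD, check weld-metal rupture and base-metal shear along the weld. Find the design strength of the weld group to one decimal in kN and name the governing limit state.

250.7 kN (weld metal governs)

Weld metal: throat = 0.707×6 = 4.242 mm, L = 2×134 = 268 mm. φR_n = 0.75 × 0.6 × 490 × 4.242 × 268 = 250.7 kN.
Base metal shear (10 mm plate): yield φR_n = 1.0×0.6×345×10×268 = 554.8 kN; rupture φR_n = 0.75×0.6×450×10×268 = 542.7 kN; take 542.7 kN (rupture).
Governing: min(250.7, 542.7) = 250.7 kN → weld metal.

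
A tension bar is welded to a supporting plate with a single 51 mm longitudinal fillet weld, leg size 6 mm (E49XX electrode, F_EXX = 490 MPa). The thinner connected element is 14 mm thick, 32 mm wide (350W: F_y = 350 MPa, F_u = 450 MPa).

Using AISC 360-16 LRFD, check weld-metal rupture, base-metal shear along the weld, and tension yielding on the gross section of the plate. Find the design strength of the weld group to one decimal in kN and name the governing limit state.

Weld metal: throat = 0.707×6 = 4.242 mm, L = 51 mm. φR_n = 0.75 × 0.6 × 490 × 4.242 × 51 = 47.7 kN.
Base metal shear (14 mm plate): yield φR_n = 1.0×0.6×350×14×51 = 149.9 kN; rupture φR_n = 0.75×0.6×450×14×51 = 144.6 kN; take 144.6 kN (rupture).
Tension yield (gross): A_g = 32×14 = 448 mm². φR_n = 0.90 × 350 × 448 = 141.1 kN.
Governing: min(47.7, 144.6, 141.1) = 47.7 kN → weld metal.

47.7 kN (weld metal governs)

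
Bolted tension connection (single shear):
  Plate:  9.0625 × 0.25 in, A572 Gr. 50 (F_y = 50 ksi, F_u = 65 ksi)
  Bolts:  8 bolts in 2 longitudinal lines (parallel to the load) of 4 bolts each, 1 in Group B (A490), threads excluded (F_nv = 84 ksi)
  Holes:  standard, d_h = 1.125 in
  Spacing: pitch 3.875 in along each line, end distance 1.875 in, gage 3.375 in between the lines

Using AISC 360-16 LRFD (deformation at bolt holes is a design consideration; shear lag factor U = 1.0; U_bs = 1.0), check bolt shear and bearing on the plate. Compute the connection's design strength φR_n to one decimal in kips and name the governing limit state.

Bolt shear: A_b = π(1)²/4 = 0.7854 in². φR_n = 0.75 × 84 × 0.7854 × 8 × 1 = 395.8 kips.
Bearing (0.25 in plate, F_u = 65 ksi): end bolts L_c = 1.875 − 1.125/2 = 1.3125, R_n = min(1.2×1.3125×0.25×65, 2.4×1×0.25×65) = 25.594 kips/bolt; interior L_c = 3.875 − 1.125 = 2.75, R_n = 39 kips/bolt. φR_n = 0.75 × (2×25.594 + 6×39) = 213.9 kips.
Governing: min(395.8, 213.9) = 213.9 kips → bearing.

213.9 kips (bearing governs)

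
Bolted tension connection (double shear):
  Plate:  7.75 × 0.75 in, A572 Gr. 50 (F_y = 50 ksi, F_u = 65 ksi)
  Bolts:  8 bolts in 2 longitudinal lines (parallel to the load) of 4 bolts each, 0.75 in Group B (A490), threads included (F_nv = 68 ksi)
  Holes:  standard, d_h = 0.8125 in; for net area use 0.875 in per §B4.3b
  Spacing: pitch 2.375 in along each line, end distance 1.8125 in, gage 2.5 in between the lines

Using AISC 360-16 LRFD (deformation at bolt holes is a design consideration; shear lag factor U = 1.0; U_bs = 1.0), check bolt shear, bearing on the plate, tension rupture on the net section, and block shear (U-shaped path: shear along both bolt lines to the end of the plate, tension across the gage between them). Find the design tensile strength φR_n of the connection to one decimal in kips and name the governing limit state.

219.4 kips (net-section rupture governs)

Bolt shear: A_b = π(0.75)²/4 = 0.44179 in². φR_n = 0.75 × 68 × 0.44179 × 8 × 2 = 360.5 kips.
Bearing (0.75 in plate, F_u = 65 ksi): end bolts L_c = 1.8125 − 0.8125/2 = 1.40625, R_n = min(1.2×1.40625×0.75×65, 2.4×0.75×0.75×65) = 82.266 kips/bolt; interior L_c = 2.375 − 0.8125 = 1.5625, R_n = 87.75 kips/bolt. φR_n = 0.75 × (2×82.266 + 6×87.75) = 518.3 kips.
Tension rupture (net): A_n = (7.75 − 2×0.875)×0.75 = 4.5 in² (U = 1.0, A_e = A_n). φR_n = 0.75 × 65 × 4.5 = 219.4 kips.
Block shear: shear path 2×[1.8125+3×2.375] = 2×8.9375 in, A_gv = 13.406, A_nv = 2×(8.9375 − 3.5×0.875)×0.75 = 8.8125 in²; tension across gage: (2.5 − 1×0.875)×0.75 = 1.2188 in². R_n = min(0.6×65×8.8125, 0.6×50×13.406) + 1.0×65×1.2188 = min(343.69, 402.18) + 79.222 = 422.91 kips. φR_n = 0.75 × 422.91 = 317.2 kips.
Governing: min(360.5, 518.3, 219.4, 317.2) = 219.4 kips → net-section rupture.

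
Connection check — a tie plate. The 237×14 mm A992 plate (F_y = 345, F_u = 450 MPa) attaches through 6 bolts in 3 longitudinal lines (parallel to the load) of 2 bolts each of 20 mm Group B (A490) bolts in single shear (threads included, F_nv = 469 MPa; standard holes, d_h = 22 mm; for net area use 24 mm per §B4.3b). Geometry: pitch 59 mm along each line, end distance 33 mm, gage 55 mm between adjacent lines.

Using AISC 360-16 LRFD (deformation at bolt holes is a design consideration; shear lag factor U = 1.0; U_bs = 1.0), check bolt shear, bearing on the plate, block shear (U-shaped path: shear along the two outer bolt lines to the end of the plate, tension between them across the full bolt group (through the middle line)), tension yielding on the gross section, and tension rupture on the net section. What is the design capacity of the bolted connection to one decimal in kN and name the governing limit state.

610.5 kN (block shear governs)

Bolt shear: A_b = π(20)²/4 = 314.16 mm². φR_n = 0.75 × 469 × 314.16 × 6 × 1 = 663.0 kN.
Bearing (14 mm plate, F_u = 450 MPa): end bolts L_c = 33 − 22/2 = 22, R_n = min(1.2×22×14×450, 2.4×20×14×450) = 166.32 kN/bolt; interior L_c = 59 − 22 = 37, R_n = 279.72 kN/bolt. φR_n = 0.75 × (3×166.32 + 3×279.72) = 1003.6 kN.
Block shear: shear path 2×[33+1×59] = 2×92 mm, A_gv = 2576, A_nv = 2×(92 − 1.5×24)×14 = 1568 mm²; tension across gage: (110 − 2×24)×14 = 868 mm². R_n = min(0.6×450×1568, 0.6×345×2576) + 1.0×450×868 = min(423.36, 533.23) + 390.6 = 813.96 kN. φR_n = 0.75 × 813.96 = 610.5 kN.
Tension yield (gross): A_g = 237×14 = 3318 mm². φR_n = 0.90 × 345 × 3318 = 1030.2 kN.
Tension rupture (net): A_n = (237 − 3×24)×14 = 2310 mm² (U = 1.0, A_e = A_n). φR_n = 0.75 × 450 × 2310 = 779.6 kN.
Governing: min(663.0, 1003.6, 610.5, 1030.2, 779.6) = 610.5 kN → block shear.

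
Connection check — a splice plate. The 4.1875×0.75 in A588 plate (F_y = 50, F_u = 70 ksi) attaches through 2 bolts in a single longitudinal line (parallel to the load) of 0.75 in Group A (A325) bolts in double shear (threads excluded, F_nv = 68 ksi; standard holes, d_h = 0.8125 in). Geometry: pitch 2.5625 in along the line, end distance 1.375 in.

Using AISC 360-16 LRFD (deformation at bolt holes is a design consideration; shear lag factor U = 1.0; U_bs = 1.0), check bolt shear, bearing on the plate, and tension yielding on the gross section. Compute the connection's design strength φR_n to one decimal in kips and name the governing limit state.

90.1 kips (bolt shear governs)

Bolt shear: A_b = π(0.75)²/4 = 0.44179 in². φR_n = 0.75 × 68 × 0.44179 × 2 × 2 = 90.1 kips.
Bearing (0.75 in plate, F_u = 70 ksi): end bolts L_c = 1.375 − 0.8125/2 = 0.96875, R_n = min(1.2×0.96875×0.75×70, 2.4×0.75×0.75×70) = 61.031 kips/bolt; interior L_c = 2.5625 − 0.8125 = 1.75, R_n = 94.5 kips/bolt. φR_n = 0.75 × (1×61.031 + 1×94.5) = 116.6 kips.
Tension yield (gross): A_g = 4.1875×0.75 = 3.1406 in². φR_n = 0.90 × 50 × 3.1406 = 141.3 kips.
Governing: min(90.1, 116.6, 141.3) = 90.1 kips → bolt shear.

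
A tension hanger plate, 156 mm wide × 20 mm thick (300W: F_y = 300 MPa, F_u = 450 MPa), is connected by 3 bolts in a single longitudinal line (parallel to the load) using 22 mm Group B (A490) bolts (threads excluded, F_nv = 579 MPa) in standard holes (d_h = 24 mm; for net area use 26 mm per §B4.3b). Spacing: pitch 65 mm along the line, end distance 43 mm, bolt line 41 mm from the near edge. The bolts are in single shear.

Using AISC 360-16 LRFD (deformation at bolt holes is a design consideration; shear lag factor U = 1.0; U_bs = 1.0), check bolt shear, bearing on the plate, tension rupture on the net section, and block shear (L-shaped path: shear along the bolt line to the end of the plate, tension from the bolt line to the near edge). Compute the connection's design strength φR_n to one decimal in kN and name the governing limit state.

495.2 kN (bolt shear governs)

Bolt shear: A_b = π(22)²/4 = 380.13 mm². φR_n = 0.75 × 579 × 380.13 × 3 × 1 = 495.2 kN.
Bearing (20 mm plate, F_u = 450 MPa): end bolts L_c = 43 − 24/2 = 31, R_n = min(1.2×31×20×450, 2.4×22×20×450) = 334.8 kN/bolt; interior L_c = 65 − 24 = 41, R_n = 442.8 kN/bolt. φR_n = 0.75 × (1×334.8 + 2×442.8) = 915.3 kN.
Tension rupture (net): A_n = (156 − 1×26)×20 = 2600 mm² (U = 1.0, A_e = A_n). φR_n = 0.75 × 450 × 2600 = 877.5 kN.
Block shear: shear path 1×[43+2×65] = 1×173 mm, A_gv = 3460, A_nv = 1×(173 − 2.5×26)×20 = 2160 mm²; tension to near edge: (41 − 0.5×26)×20 = 560 mm². R_n = min(0.6×450×2160, 0.6×300×3460) + 1.0×450×560 = min(583.2, 622.8) + 252 = 835.2 kN. φR_n = 0.75 × 835.2 = 626.4 kN.
Governing: min(495.2, 915.3, 877.5, 626.4) = 495.2 kN → bolt shear.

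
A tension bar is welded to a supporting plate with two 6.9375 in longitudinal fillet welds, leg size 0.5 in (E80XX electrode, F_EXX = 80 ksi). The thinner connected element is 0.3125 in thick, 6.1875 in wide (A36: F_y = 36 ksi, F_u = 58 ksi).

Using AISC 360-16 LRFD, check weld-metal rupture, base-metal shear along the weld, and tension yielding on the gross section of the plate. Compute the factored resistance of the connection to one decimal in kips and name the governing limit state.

Weld metal: throat = 0.707×0.5 = 0.3535 in, L = 2×6.9375 = 13.875 in. φR_n = 0.75 × 0.6 × 80 × 0.3535 × 13.875 = 176.6 kips.
Base metal shear (0.3125 in plate): yield φR_n = 1.0×0.6×36×0.3125×13.875 = 93.7 kips; rupture φR_n = 0.75×0.6×58×0.3125×13.875 = 113.2 kips; take 93.7 kips (yield).
Tension yield (gross): A_g = 6.1875×0.3125 = 1.9336 in². φR_n = 0.90 × 36 × 1.9336 = 62.6 kips.
Governing: min(176.6, 93.7, 62.6) = 62.6 kips → gross-section yield.

62.6 kips (gross-section yield governs)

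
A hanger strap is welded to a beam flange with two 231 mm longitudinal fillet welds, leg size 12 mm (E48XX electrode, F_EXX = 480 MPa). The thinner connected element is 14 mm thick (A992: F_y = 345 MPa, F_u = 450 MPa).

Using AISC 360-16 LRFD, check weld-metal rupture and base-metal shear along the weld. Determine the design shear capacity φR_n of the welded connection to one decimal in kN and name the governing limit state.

Weld metal: throat = 0.707×12 = 8.484 mm, L = 2×231 = 462 mm. φR_n = 0.75 × 0.6 × 480 × 8.484 × 462 = 846.6 kN.
Base metal shear (14 mm plate): yield φR_n = 1.0×0.6×345×14×462 = 1338.9 kN; rupture φR_n = 0.75×0.6×450×14×462 = 1309.8 kN; take 1309.8 kN (rupture).
Governing: min(846.6, 1309.8) = 846.6 kN → weld metal.

846.6 kN (weld metal governs)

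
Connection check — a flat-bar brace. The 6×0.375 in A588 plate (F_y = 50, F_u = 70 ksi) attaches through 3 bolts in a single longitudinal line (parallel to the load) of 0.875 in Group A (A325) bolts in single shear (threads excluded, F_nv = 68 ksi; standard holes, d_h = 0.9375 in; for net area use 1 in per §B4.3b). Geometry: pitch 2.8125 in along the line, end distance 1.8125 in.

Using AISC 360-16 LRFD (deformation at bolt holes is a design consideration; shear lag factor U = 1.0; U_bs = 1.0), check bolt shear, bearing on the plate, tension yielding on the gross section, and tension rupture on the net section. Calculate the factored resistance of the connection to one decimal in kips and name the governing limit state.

92.0 kips (bolt shear governs)

Bolt shear: A_b = π(0.875)²/4 = 0.60132 in². φR_n = 0.75 × 68 × 0.60132 × 3 × 1 = 92.0 kips.
Bearing (0.375 in plate, F_u = 70 ksi): end bolts L_c = 1.8125 − 0.9375/2 = 1.34375, R_n = min(1.2×1.34375×0.375×70, 2.4×0.875×0.375×70) = 42.328 kips/bolt; interior L_c = 2.8125 − 0.9375 = 1.875, R_n = 55.125 kips/bolt. φR_n = 0.75 × (1×42.328 + 2×55.125) = 114.4 kips.
Tension yield (gross): A_g = 6×0.375 = 2.25 in². φR_n = 0.90 × 50 × 2.25 = 101.3 kips.
Tension rupture (net): A_n = (6 − 1×1)×0.375 = 1.875 in² (U = 1.0, A_e = A_n). φR_n = 0.75 × 70 × 1.875 = 98.4 kips.
Governing: min(92.0, 114.4, 101.3, 98.4) = 92.0 kips → bolt shear.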